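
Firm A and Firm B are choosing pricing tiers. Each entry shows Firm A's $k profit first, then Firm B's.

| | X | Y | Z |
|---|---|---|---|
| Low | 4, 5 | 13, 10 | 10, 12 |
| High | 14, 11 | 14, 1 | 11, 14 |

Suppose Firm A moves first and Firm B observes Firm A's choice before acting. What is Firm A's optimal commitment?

High

Firm B best-responds to each possible Firm A move:
- Low: Firm B compares 5, 10, 12 and picks Z; Firm A would get 10.
- High: Firm B compares 11, 1, 14 and picks Z; Firm A would get 11.
Among 10, 11, the best is 11 at High. Subgame-perfect outcome: (High, Z) with payoffs (11, 14).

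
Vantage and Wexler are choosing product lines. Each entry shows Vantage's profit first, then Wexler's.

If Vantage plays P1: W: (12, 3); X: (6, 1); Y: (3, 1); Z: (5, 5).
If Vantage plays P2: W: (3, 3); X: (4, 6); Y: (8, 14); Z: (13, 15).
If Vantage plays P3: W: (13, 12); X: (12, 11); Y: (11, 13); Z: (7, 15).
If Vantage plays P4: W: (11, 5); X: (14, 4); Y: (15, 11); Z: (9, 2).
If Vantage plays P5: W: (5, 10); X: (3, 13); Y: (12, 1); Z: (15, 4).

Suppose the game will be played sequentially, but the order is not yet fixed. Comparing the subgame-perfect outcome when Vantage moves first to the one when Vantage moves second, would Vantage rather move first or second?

first

If Vantage leads: Wexler's best replies are P1→Z, P2→Z, P3→Z, P4→Y, P5→X; Vantage's induced payoffs 5, 13, 7, 15, 3; outcome (P4, Y), payoffs (15, 11).
If Wexler leads: Vantage's best replies are W→P3, X→P4, Y→P4, Z→P5; Wexler's induced payoffs 12, 4, 11, 4; outcome (P3, W), payoffs (13, 12).
Vantage gets 15 moving first and 13 moving second, so Vantage prefers to move first.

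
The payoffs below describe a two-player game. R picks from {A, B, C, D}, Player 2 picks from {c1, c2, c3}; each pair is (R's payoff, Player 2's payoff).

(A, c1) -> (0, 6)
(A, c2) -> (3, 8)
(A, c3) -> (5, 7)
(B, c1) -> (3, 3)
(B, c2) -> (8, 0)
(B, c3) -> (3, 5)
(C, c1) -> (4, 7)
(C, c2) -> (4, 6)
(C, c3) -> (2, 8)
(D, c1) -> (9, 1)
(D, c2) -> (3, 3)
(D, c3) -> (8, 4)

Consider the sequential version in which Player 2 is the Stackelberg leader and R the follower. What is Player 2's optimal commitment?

c3

Work backward from R's decision.
- c1: R compares 0, 3, 4, 9 and picks D; Player 2 would get 1.
- c2: R compares 3, 8, 4, 3 and picks B; Player 2 would get 0.
- c3: R compares 5, 3, 2, 8 and picks D; Player 2 would get 4.
Among 1, 0, 4, the best is 4 at c3. Subgame-perfect outcome: (D, c3) with payoffs (8, 4).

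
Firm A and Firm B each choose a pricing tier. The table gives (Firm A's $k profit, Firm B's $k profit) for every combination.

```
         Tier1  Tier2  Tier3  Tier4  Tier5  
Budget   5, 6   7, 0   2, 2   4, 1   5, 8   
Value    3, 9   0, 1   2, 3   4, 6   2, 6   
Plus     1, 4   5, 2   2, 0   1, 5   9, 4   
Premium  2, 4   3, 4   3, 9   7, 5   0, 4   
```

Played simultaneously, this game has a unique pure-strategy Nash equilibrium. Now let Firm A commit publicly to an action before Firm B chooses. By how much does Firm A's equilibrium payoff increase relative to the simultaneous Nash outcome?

Firm B best-responds to each possible Firm A move:
- Budget → Firm B plays Tier5 (best of 6, 0, 2, 1, 8); Firm A gets 5.
- Value → Firm B plays Tier1 (best of 9, 1, 3, 6, 6); Firm A gets 3.
- Plus → Firm B plays Tier4 (best of 4, 2, 0, 5, 4); Firm A gets 1.
- Premium → Firm B plays Tier3 (best of 4, 4, 9, 5, 4); Firm A gets 3.
Maximizing over 5, 3, 1, 3, Firm A chooses Budget. Subgame-perfect outcome: (Budget, Tier5) with payoffs (5, 8).
For the simultaneous game, intersect best replies.
Firm A's best replies: Tier1→Budget; Tier2→Budget; Tier3→Premium; Tier4→Premium; Tier5→Plus.
Firm B's best replies: Budget→Tier5; Value→Tier1; Plus→Tier4; Premium→Tier3.
Only (Premium, Tier3) has each player best-responding; Nash payoffs (3, 9).
Firm A's commitment gain: 5 − 3 = 2.

2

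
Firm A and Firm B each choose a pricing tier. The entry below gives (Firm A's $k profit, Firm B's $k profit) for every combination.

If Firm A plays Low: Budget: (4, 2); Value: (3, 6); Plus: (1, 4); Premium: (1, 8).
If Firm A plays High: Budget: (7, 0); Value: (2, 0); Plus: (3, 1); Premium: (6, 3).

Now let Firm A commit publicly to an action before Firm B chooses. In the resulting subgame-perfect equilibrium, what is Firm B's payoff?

Solve by backward induction (Firm A leads).
- Low → Firm B plays Premium (best of 2, 6, 4, 8); Firm A gets 1.
- High → Firm B plays Premium (best of 0, 0, 1, 3); Firm A gets 6.
Among 1, 6, the best is 6 at High. Subgame-perfect outcome: (High, Premium) with payoffs (6, 3).

3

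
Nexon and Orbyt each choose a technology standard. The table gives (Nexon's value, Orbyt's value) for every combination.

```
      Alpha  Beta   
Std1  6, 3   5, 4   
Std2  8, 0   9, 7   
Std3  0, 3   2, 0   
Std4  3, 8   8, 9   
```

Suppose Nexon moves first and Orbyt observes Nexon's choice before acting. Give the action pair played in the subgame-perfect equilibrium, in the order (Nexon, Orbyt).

(Std2, Beta)

Orbyt best-responds to each possible Nexon move:
- Std1 → Orbyt plays Beta (best of 3, 4); Nexon gets 5.
- Std2 → Orbyt plays Beta (best of 0, 7); Nexon gets 9.
- Std3 → Orbyt plays Alpha (best of 3, 0); Nexon gets 0.
- Std4 → Orbyt plays Beta (best of 8, 9); Nexon gets 8.
Nexon's induced payoffs are 5, 9, 0, 8, so Nexon commits to Std2. Subgame-perfect outcome: (Std2, Beta) with payoffs (9, 7).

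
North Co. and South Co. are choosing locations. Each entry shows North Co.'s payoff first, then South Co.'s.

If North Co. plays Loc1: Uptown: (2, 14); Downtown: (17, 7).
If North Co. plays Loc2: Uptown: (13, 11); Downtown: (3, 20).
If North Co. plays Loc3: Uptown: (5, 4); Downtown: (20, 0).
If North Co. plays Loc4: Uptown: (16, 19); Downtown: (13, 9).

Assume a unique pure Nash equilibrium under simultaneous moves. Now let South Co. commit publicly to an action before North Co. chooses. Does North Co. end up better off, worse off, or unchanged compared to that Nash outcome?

unchanged

Work backward from North Co.'s decision.
- Uptown: BR = Loc4, leader payoff 19.
- Downtown: BR = Loc3, leader payoff 0.
South Co.'s induced payoffs are 19, 0, so South Co. commits to Uptown. Subgame-perfect outcome: (Loc4, Uptown) with payoffs (16, 19).
Now find the simultaneous Nash equilibrium.
North Co.'s best replies: Uptown→Loc4; Downtown→Loc3.
South Co.'s best replies: Loc1→Uptown; Loc2→Downtown; Loc3→Uptown; Loc4→Uptown.
The unique mutual best reply is (Loc4, Uptown), giving (16, 19).
North Co. earns 16 sequentially versus 16 at the Nash outcome: unchanged.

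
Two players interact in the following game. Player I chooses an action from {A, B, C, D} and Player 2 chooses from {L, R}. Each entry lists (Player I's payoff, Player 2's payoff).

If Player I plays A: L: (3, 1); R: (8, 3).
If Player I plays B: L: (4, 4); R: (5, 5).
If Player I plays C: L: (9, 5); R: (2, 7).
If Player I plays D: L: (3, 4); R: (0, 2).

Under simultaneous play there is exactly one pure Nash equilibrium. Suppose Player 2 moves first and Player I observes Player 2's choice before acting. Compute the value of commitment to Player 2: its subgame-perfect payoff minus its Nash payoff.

2

Backward induction with Player 2 moving first.
- L → Player I plays C (best of 3, 4, 9, 3); Player 2 gets 5.
- R → Player I plays A (best of 8, 5, 2, 0); Player 2 gets 3.
Maximizing over 5, 3, Player 2 chooses L. Subgame-perfect outcome: (C, L) with payoffs (9, 5).
Under simultaneous play:
Player I's best replies: L→C; R→A.
Player 2's best replies: A→R; B→R; C→R; D→L.
Only (A, R) has each player best-responding; Nash payoffs (8, 3).
Player 2's commitment gain: 5 − 3 = 2.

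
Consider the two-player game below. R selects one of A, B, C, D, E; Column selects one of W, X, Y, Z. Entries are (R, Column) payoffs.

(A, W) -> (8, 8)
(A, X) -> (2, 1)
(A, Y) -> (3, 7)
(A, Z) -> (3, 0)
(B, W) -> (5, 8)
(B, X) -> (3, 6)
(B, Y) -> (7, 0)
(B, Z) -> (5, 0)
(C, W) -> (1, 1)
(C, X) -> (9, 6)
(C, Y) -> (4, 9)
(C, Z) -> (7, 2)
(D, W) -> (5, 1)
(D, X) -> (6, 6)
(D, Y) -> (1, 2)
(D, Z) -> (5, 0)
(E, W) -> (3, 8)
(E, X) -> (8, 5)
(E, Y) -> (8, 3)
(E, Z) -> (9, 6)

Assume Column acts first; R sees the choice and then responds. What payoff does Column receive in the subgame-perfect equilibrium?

8

Work backward from R's decision.
- W → R plays A (best of 8, 5, 1, 5, 3); Column gets 8.
- X → R plays C (best of 2, 3, 9, 6, 8); Column gets 6.
- Y → R plays E (best of 3, 7, 4, 1, 8); Column gets 3.
- Z → R plays E (best of 3, 5, 7, 5, 9); Column gets 6.
Among 8, 6, 3, 6, the best is 8 at W. Subgame-perfect outcome: (A, W) with payoffs (8, 8).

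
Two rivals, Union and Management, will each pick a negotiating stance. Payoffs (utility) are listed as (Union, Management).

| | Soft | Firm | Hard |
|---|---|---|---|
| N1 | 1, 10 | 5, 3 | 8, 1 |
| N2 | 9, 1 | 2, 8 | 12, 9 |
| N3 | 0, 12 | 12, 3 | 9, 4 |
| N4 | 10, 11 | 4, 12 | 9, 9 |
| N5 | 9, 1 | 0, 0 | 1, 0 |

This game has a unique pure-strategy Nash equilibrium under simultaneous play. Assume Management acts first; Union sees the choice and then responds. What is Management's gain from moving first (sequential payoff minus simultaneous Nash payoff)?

2

Work backward from Union's decision.
- Soft: BR = N4, leader payoff 11.
- Firm: BR = N3, leader payoff 3.
- Hard: BR = N2, leader payoff 9.
Management's induced payoffs are 11, 3, 9, so Management commits to Soft. Subgame-perfect outcome: (N4, Soft) with payoffs (10, 11).
Under simultaneous play:
Union's best replies: Soft→N4; Firm→N3; Hard→N2.
Management's best replies: N1→Soft; N2→Hard; N3→Soft; N4→Firm; N5→Soft.
The unique mutual best reply is (N2, Hard), giving (12, 9).
Management's commitment gain: 11 − 9 = 2.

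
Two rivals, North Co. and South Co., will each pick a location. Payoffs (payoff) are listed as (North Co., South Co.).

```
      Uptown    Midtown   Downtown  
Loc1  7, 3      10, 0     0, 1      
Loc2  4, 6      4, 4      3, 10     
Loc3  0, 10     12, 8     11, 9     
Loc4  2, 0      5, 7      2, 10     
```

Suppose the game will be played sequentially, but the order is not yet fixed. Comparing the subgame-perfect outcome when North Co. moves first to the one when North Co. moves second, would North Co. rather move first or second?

second

If North Co. leads: South Co.'s best replies are Loc1→Uptown, Loc2→Downtown, Loc3→Uptown, Loc4→Downtown; North Co.'s induced payoffs 7, 3, 0, 2; outcome (Loc1, Uptown), payoffs (7, 3).
If South Co. leads: North Co.'s best replies are Uptown→Loc1, Midtown→Loc3, Downtown→Loc3; South Co.'s induced payoffs 3, 8, 9; outcome (Loc3, Downtown), payoffs (11, 9).
North Co. gets 7 moving first and 11 moving second, so North Co. prefers to move second.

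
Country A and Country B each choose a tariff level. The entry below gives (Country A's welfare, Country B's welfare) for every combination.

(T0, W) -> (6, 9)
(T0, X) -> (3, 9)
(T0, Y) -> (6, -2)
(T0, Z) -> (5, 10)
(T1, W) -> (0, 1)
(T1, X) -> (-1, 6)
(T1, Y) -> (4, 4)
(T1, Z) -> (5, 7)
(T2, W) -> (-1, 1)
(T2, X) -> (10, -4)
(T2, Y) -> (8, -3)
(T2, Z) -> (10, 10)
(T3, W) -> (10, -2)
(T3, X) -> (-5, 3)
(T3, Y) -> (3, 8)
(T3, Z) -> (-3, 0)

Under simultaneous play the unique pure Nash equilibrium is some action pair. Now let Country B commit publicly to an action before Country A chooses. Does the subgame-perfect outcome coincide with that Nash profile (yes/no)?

yes

Work backward from Country A's decision.
- W → Country A plays T3 (best of 6, 0, -1, 10); Country B gets -2.
- X → Country A plays T2 (best of 3, -1, 10, -5); Country B gets -4.
- Y → Country A plays T2 (best of 6, 4, 8, 3); Country B gets -3.
- Z → Country A plays T2 (best of 5, 5, 10, -3); Country B gets 10.
Country B's induced payoffs are -2, -4, -3, 10, so Country B commits to Z. Subgame-perfect outcome: (T2, Z) with payoffs (10, 10).
For the simultaneous game, intersect best replies.
Country A's best replies: W→T3; X→T2; Y→T2; Z→T2.
Country B's best replies: T0→Z; T1→Z; T2→Z; T3→Y.
Only (T2, Z) has each player best-responding; Nash payoffs (10, 10).
Sequential outcome (T2, Z) coincides with the Nash profile (T2, Z).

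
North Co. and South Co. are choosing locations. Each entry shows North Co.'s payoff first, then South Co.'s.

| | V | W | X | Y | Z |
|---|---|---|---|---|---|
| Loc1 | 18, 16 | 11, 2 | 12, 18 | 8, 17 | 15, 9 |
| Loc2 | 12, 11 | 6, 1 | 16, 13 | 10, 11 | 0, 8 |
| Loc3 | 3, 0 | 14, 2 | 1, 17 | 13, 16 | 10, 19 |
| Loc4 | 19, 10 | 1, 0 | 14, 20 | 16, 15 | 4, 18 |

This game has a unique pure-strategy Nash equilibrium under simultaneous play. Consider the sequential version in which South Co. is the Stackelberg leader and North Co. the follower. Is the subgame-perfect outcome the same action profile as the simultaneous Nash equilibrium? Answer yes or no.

Work backward from North Co.'s decision.
- V: BR = Loc4, leader payoff 10.
- W: BR = Loc3, leader payoff 2.
- X: BR = Loc2, leader payoff 13.
- Y: BR = Loc4, leader payoff 15.
- Z: BR = Loc1, leader payoff 9.
Maximizing over 10, 2, 13, 15, 9, South Co. chooses Y. Subgame-perfect outcome: (Loc4, Y) with payoffs (16, 15).
Under simultaneous play:
North Co.'s best replies: V→Loc4; W→Loc3; X→Loc2; Y→Loc4; Z→Loc1.
South Co.'s best replies: Loc1→X; Loc2→X; Loc3→Z; Loc4→X.
Only (Loc2, X) has each player best-responding; Nash payoffs (16, 13).
Sequential outcome (Loc4, Y) differs from the Nash profile (Loc2, X).

no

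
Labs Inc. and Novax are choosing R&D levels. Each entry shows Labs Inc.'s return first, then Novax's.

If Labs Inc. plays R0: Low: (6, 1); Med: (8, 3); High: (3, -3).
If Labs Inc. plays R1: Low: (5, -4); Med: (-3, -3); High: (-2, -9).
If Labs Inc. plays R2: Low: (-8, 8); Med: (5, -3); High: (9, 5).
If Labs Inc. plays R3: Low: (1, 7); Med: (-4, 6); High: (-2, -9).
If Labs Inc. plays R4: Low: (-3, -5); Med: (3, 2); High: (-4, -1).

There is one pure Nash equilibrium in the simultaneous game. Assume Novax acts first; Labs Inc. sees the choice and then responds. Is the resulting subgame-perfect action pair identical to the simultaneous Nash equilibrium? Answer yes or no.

Work backward from Labs Inc.'s decision.
- Low: BR = R0, leader payoff 1.
- Med: BR = R0, leader payoff 3.
- High: BR = R2, leader payoff 5.
Among 1, 3, 5, the best is 5 at High. Subgame-perfect outcome: (R2, High) with payoffs (9, 5).
For the simultaneous game, intersect best replies.
Labs Inc.'s best replies: Low→R0; Med→R0; High→R2.
Novax's best replies: R0→Med; R1→Med; R2→Low; R3→Low; R4→Med.
Only (R0, Med) has each player best-responding; Nash payoffs (8, 3).
Sequential outcome (R2, High) differs from the Nash profile (R0, Med).

no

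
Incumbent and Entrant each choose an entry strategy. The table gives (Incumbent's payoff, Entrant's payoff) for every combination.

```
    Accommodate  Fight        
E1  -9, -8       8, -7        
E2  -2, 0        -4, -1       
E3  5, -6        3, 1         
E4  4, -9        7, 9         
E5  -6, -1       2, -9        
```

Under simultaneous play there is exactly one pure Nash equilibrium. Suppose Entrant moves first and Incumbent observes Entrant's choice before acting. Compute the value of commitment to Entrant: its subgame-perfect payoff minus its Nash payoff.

1

Incumbent best-responds to each possible Entrant move:
- Accommodate: BR = E3, leader payoff -6.
- Fight: BR = E1, leader payoff -7.
Among -6, -7, the best is -6 at Accommodate. Subgame-perfect outcome: (E3, Accommodate) with payoffs (5, -6).
Now find the simultaneous Nash equilibrium.
Incumbent's best replies: Accommodate→E3; Fight→E1.
Entrant's best replies: E1→Fight; E2→Accommodate; E3→Fight; E4→Fight; E5→Accommodate.
The unique mutual best reply is (E1, Fight), giving (8, -7).
Entrant's commitment gain: -6 − -7 = 1.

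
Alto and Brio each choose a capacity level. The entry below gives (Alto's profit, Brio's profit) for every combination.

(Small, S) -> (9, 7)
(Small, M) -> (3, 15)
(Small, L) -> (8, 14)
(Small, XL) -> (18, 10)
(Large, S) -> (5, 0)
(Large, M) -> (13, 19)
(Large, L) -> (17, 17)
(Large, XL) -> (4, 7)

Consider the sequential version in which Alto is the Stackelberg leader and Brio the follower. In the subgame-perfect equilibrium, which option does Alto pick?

Backward induction with Alto moving first.
- Small: Brio compares 7, 15, 14, 10 and picks M; Alto would get 3.
- Large: Brio compares 0, 19, 17, 7 and picks M; Alto would get 13.
Alto's induced payoffs are 3, 13, so Alto commits to Large. Subgame-perfect outcome: (Large, M) with payoffs (13, 19).

Large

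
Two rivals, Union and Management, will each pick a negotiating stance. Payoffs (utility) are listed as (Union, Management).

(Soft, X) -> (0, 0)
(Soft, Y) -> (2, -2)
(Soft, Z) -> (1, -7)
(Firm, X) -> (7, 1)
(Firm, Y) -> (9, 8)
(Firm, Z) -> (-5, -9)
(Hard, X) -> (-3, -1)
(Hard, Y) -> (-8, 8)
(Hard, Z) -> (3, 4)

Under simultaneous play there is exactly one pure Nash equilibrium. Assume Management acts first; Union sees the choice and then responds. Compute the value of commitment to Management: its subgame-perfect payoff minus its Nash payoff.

Backward induction with Management moving first.
- X: BR = Firm, leader payoff 1.
- Y: BR = Firm, leader payoff 8.
- Z: BR = Hard, leader payoff 4.
Maximizing over 1, 8, 4, Management chooses Y. Subgame-perfect outcome: (Firm, Y) with payoffs (9, 8).
Under simultaneous play:
Union's best replies: X→Firm; Y→Firm; Z→Hard.
Management's best replies: Soft→X; Firm→Y; Hard→Y.
The unique mutual best reply is (Firm, Y), giving (9, 8).
Management's commitment gain: 8 − 8 = 0.

0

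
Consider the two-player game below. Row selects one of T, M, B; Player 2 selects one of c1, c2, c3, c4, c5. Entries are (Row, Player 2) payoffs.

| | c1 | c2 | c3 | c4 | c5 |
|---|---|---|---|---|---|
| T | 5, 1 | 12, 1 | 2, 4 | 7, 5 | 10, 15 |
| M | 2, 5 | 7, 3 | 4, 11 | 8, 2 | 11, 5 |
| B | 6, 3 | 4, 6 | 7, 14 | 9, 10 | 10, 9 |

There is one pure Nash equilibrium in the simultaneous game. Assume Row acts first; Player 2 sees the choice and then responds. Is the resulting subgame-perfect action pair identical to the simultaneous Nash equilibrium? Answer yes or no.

Work backward from Player 2's decision.
- T → Player 2 plays c5 (best of 1, 1, 4, 5, 15); Row gets 10.
- M → Player 2 plays c3 (best of 5, 3, 11, 2, 5); Row gets 4.
- B → Player 2 plays c3 (best of 3, 6, 14, 10, 9); Row gets 7.
Row's induced payoffs are 10, 4, 7, so Row commits to T. Subgame-perfect outcome: (T, c5) with payoffs (10, 15).
Now find the simultaneous Nash equilibrium.
Row's best replies: c1→B; c2→T; c3→B; c4→B; c5→M.
Player 2's best replies: T→c5; M→c3; B→c3.
Only (B, c3) has each player best-responding; Nash payoffs (7, 14).
Sequential outcome (T, c5) differs from the Nash profile (B, c3).

no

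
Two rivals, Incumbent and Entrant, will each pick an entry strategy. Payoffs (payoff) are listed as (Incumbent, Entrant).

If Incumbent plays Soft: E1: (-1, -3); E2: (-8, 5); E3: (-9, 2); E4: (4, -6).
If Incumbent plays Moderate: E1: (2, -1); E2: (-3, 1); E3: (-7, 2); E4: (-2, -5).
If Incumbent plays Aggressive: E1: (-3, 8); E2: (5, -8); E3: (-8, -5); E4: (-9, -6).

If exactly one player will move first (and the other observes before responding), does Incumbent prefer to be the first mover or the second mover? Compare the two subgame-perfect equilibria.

If Incumbent leads: Entrant's best replies are Soft→E2, Moderate→E3, Aggressive→E1; Incumbent's induced payoffs -8, -7, -3; outcome (Aggressive, E1), payoffs (-3, 8).
If Entrant leads: Incumbent's best replies are E1→Moderate, E2→Aggressive, E3→Moderate, E4→Soft; Entrant's induced payoffs -1, -8, 2, -6; outcome (Moderate, E3), payoffs (-7, 2).
Incumbent gets -3 moving first and -7 moving second, so Incumbent prefers to move first.

first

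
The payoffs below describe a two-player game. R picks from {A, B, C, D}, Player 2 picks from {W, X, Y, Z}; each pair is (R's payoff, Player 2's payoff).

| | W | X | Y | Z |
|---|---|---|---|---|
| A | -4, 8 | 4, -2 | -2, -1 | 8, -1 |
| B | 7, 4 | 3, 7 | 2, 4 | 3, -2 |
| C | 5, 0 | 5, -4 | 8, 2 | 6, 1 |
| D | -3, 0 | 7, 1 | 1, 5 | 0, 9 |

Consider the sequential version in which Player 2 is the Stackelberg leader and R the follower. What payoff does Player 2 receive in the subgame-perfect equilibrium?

R best-responds to each possible Player 2 move:
- W: R compares -4, 7, 5, -3 and picks B; Player 2 would get 4.
- X: R compares 4, 3, 5, 7 and picks D; Player 2 would get 1.
- Y: R compares -2, 2, 8, 1 and picks C; Player 2 would get 2.
- Z: R compares 8, 3, 6, 0 and picks A; Player 2 would get -1.
Among 4, 1, 2, -1, the best is 4 at W. Subgame-perfect outcome: (B, W) with payoffs (7, 4).

4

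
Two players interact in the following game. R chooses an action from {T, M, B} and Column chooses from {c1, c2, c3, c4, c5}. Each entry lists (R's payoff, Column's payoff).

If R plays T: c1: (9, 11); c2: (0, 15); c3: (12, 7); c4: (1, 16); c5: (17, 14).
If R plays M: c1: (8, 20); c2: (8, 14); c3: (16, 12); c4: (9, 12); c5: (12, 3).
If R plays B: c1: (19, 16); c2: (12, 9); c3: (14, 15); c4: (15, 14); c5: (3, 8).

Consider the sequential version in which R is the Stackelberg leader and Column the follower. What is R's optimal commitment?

Solve by backward induction (R leads).
- T → Column plays c4 (best of 11, 15, 7, 16, 14); R gets 1.
- M → Column plays c1 (best of 20, 14, 12, 12, 3); R gets 8.
- B → Column plays c1 (best of 16, 9, 15, 14, 8); R gets 19.
Maximizing over 1, 8, 19, R chooses B. Subgame-perfect outcome: (B, c1) with payoffs (19, 16).

B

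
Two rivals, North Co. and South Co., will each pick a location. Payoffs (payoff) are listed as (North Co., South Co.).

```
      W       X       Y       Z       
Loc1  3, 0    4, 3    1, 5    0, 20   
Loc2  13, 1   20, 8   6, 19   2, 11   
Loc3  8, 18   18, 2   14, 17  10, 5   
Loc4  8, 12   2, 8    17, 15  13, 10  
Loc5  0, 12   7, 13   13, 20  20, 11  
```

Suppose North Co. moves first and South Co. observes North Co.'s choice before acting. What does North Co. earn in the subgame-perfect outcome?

17

Solve by backward induction (North Co. leads).
- Loc1: BR = Z, leader payoff 0.
- Loc2: BR = Y, leader payoff 6.
- Loc3: BR = W, leader payoff 8.
- Loc4: BR = Y, leader payoff 17.
- Loc5: BR = Y, leader payoff 13.
North Co.'s induced payoffs are 0, 6, 8, 17, 13, so North Co. commits to Loc4. Subgame-perfect outcome: (Loc4, Y) with payoffs (17, 15).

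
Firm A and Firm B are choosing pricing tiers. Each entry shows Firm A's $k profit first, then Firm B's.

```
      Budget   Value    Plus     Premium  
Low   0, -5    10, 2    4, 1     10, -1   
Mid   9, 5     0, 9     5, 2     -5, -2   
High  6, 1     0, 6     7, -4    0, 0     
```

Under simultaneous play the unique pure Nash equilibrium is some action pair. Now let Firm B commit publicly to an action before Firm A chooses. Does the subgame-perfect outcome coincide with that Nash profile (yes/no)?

Solve by backward induction (Firm B leads).
- Budget: BR = Mid, leader payoff 5.
- Value: BR = Low, leader payoff 2.
- Plus: BR = High, leader payoff -4.
- Premium: BR = Low, leader payoff -1.
Among 5, 2, -4, -1, the best is 5 at Budget. Subgame-perfect outcome: (Mid, Budget) with payoffs (9, 5).
For the simultaneous game, intersect best replies.
Firm A's best replies: Budget→Mid; Value→Low; Plus→High; Premium→Low.
Firm B's best replies: Low→Value; Mid→Value; High→Value.
The unique mutual best reply is (Low, Value), giving (10, 2).
Sequential outcome (Mid, Budget) differs from the Nash profile (Low, Value).

no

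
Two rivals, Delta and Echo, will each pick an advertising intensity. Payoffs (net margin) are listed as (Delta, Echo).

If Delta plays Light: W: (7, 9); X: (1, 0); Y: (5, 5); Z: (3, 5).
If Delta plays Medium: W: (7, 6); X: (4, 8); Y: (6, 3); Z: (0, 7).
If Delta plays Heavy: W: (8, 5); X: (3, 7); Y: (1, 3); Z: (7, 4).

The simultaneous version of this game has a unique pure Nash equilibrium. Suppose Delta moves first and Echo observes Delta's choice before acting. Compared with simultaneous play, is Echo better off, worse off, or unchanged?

Backward induction with Delta moving first.
- Light: BR = W, leader payoff 7.
- Medium: BR = X, leader payoff 4.
- Heavy: BR = X, leader payoff 3.
Maximizing over 7, 4, 3, Delta chooses Light. Subgame-perfect outcome: (Light, W) with payoffs (7, 9).
Under simultaneous play:
Delta's best replies: W→Heavy; X→Medium; Y→Medium; Z→Heavy.
Echo's best replies: Light→W; Medium→X; Heavy→X.
Only (Medium, X) has each player best-responding; Nash payoffs (4, 8).
Echo earns 9 sequentially versus 8 at the Nash outcome: better off.

better off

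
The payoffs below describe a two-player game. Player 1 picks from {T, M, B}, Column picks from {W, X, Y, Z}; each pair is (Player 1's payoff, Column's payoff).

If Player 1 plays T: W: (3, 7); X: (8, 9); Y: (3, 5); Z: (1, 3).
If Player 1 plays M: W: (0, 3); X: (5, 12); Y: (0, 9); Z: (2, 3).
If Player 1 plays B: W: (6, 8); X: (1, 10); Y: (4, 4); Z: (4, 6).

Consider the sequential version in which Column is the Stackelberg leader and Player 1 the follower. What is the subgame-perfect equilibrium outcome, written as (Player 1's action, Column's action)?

Work backward from Player 1's decision.
- W → Player 1 plays B (best of 3, 0, 6); Column gets 8.
- X → Player 1 plays T (best of 8, 5, 1); Column gets 9.
- Y → Player 1 plays B (best of 3, 0, 4); Column gets 4.
- Z → Player 1 plays B (best of 1, 2, 4); Column gets 6.
Column's induced payoffs are 8, 9, 4, 6, so Column commits to X. Subgame-perfect outcome: (T, X) with payoffs (8, 9).

(T, X)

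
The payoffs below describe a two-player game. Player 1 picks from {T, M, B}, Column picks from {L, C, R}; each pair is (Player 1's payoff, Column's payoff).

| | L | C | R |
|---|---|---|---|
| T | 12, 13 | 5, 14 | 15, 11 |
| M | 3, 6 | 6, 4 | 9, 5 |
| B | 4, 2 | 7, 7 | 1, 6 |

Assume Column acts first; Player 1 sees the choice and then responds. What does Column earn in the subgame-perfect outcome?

13

Backward induction with Column moving first.
- L → Player 1 plays T (best of 12, 3, 4); Column gets 13.
- C → Player 1 plays B (best of 5, 6, 7); Column gets 7.
- R → Player 1 plays T (best of 15, 9, 1); Column gets 11.
Maximizing over 13, 7, 11, Column chooses L. Subgame-perfect outcome: (T, L) with payoffs (12, 13).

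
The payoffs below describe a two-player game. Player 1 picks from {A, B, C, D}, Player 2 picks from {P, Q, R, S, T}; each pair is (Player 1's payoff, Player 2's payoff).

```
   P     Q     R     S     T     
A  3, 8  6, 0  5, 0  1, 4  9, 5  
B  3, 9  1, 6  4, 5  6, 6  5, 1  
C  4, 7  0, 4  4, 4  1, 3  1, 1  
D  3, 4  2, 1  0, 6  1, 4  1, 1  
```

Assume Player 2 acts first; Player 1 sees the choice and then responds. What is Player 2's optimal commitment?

Solve by backward induction (Player 2 leads).
- P → Player 1 plays C (best of 3, 3, 4, 3); Player 2 gets 7.
- Q → Player 1 plays A (best of 6, 1, 0, 2); Player 2 gets 0.
- R → Player 1 plays A (best of 5, 4, 4, 0); Player 2 gets 0.
- S → Player 1 plays B (best of 1, 6, 1, 1); Player 2 gets 6.
- T → Player 1 plays A (best of 9, 5, 1, 1); Player 2 gets 5.
Maximizing over 7, 0, 0, 6, 5, Player 2 chooses P. Subgame-perfect outcome: (C, P) with payoffs (4, 7).

P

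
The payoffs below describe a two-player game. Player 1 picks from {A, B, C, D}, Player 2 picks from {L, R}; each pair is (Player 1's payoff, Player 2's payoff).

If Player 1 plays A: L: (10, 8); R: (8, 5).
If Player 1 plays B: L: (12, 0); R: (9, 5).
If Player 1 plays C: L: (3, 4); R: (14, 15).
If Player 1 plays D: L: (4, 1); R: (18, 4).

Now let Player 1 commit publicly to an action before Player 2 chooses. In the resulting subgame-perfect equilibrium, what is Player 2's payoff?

Work backward from Player 2's decision.
- A: BR = L, leader payoff 10.
- B: BR = R, leader payoff 9.
- C: BR = R, leader payoff 14.
- D: BR = R, leader payoff 18.
Maximizing over 10, 9, 14, 18, Player 1 chooses D. Subgame-perfect outcome: (D, R) with payoffs (18, 4).

4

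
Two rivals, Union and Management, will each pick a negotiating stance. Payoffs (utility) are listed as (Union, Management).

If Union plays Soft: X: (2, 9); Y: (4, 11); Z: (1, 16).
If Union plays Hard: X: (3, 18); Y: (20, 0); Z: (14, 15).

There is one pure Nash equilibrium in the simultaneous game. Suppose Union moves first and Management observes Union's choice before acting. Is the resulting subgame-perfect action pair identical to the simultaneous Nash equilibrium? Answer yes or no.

yes

Work backward from Management's decision.
- Soft: Management compares 9, 11, 16 and picks Z; Union would get 1.
- Hard: Management compares 18, 0, 15 and picks X; Union would get 3.
Maximizing over 1, 3, Union chooses Hard. Subgame-perfect outcome: (Hard, X) with payoffs (3, 18).
Under simultaneous play:
Union's best replies: X→Hard; Y→Hard; Z→Hard.
Management's best replies: Soft→Z; Hard→X.
The unique mutual best reply is (Hard, X), giving (3, 18).
Sequential outcome (Hard, X) coincides with the Nash profile (Hard, X).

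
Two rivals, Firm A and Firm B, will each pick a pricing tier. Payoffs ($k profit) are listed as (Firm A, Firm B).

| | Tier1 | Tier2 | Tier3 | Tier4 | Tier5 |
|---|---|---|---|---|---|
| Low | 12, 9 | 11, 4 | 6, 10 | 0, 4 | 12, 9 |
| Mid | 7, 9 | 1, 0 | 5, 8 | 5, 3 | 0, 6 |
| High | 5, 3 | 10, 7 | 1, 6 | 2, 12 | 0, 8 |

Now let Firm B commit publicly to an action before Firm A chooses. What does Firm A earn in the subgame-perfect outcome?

Backward induction with Firm B moving first.
- Tier1 → Firm A plays Low (best of 12, 7, 5); Firm B gets 9.
- Tier2 → Firm A plays Low (best of 11, 1, 10); Firm B gets 4.
- Tier3 → Firm A plays Low (best of 6, 5, 1); Firm B gets 10.
- Tier4 → Firm A plays Mid (best of 0, 5, 2); Firm B gets 3.
- Tier5 → Firm A plays Low (best of 12, 0, 0); Firm B gets 9.
Maximizing over 9, 4, 10, 3, 9, Firm B chooses Tier3. Subgame-perfect outcome: (Low, Tier3) with payoffs (6, 10).

6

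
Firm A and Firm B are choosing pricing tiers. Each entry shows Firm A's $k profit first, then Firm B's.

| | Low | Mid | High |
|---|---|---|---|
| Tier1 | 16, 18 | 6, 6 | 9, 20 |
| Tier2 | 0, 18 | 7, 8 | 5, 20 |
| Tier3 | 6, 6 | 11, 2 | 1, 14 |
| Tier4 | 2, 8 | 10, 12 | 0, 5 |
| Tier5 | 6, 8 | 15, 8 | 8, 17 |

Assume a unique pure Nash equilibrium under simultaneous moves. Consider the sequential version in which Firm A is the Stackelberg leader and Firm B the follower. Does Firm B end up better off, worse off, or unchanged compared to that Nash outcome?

worse off

Backward induction with Firm A moving first.
- Tier1 → Firm B plays High (best of 18, 6, 20); Firm A gets 9.
- Tier2 → Firm B plays High (best of 18, 8, 20); Firm A gets 5.
- Tier3 → Firm B plays High (best of 6, 2, 14); Firm A gets 1.
- Tier4 → Firm B plays Mid (best of 8, 12, 5); Firm A gets 10.
- Tier5 → Firm B plays High (best of 8, 8, 17); Firm A gets 8.
Maximizing over 9, 5, 1, 10, 8, Firm A chooses Tier4. Subgame-perfect outcome: (Tier4, Mid) with payoffs (10, 12).
Under simultaneous play:
Firm A's best replies: Low→Tier1; Mid→Tier5; High→Tier1.
Firm B's best replies: Tier1→High; Tier2→High; Tier3→High; Tier4→Mid; Tier5→High.
Only (Tier1, High) has each player best-responding; Nash payoffs (9, 20).
Firm B earns 12 sequentially versus 20 at the Nash outcome: worse off.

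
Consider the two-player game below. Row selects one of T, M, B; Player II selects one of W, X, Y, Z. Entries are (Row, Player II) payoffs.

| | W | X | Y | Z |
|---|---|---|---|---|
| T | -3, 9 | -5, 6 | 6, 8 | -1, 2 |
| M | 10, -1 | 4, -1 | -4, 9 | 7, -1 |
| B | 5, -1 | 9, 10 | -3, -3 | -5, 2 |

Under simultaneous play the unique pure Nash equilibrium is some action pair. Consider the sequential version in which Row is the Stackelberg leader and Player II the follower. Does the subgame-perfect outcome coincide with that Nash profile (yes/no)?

yes

Player II best-responds to each possible Row move:
- T: BR = W, leader payoff -3.
- M: BR = Y, leader payoff -4.
- B: BR = X, leader payoff 9.
Among -3, -4, 9, the best is 9 at B. Subgame-perfect outcome: (B, X) with payoffs (9, 10).
For the simultaneous game, intersect best replies.
Row's best replies: W→M; X→B; Y→T; Z→M.
Player II's best replies: T→W; M→Y; B→X.
The unique mutual best reply is (B, X), giving (9, 10).
Sequential outcome (B, X) coincides with the Nash profile (B, X).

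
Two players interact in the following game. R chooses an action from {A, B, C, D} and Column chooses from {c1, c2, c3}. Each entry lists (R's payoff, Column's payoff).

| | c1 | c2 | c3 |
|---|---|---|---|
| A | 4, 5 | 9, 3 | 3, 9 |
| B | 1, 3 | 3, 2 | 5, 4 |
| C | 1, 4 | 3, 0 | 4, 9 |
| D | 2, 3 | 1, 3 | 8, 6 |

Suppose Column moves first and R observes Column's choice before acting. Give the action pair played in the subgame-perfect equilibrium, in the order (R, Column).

(D, c3)

Work backward from R's decision.
- c1: R compares 4, 1, 1, 2 and picks A; Column would get 5.
- c2: R compares 9, 3, 3, 1 and picks A; Column would get 3.
- c3: R compares 3, 5, 4, 8 and picks D; Column would get 6.
Among 5, 3, 6, the best is 6 at c3. Subgame-perfect outcome: (D, c3) with payoffs (8, 6).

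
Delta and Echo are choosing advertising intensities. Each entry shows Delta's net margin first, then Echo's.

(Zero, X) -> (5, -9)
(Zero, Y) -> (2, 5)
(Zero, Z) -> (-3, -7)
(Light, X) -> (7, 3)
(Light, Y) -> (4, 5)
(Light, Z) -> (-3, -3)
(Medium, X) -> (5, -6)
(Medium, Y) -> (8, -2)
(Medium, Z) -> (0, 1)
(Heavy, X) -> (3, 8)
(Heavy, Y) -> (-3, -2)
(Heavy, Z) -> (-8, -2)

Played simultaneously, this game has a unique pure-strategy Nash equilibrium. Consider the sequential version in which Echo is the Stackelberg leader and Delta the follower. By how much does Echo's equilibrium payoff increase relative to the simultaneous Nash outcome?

Solve by backward induction (Echo leads).
- X → Delta plays Light (best of 5, 7, 5, 3); Echo gets 3.
- Y → Delta plays Medium (best of 2, 4, 8, -3); Echo gets -2.
- Z → Delta plays Medium (best of -3, -3, 0, -8); Echo gets 1.
Among 3, -2, 1, the best is 3 at X. Subgame-perfect outcome: (Light, X) with payoffs (7, 3).
For the simultaneous game, intersect best replies.
Delta's best replies: X→Light; Y→Medium; Z→Medium.
Echo's best replies: Zero→Y; Light→Y; Medium→Z; Heavy→X.
The unique mutual best reply is (Medium, Z), giving (0, 1).
Echo's commitment gain: 3 − 1 = 2.

2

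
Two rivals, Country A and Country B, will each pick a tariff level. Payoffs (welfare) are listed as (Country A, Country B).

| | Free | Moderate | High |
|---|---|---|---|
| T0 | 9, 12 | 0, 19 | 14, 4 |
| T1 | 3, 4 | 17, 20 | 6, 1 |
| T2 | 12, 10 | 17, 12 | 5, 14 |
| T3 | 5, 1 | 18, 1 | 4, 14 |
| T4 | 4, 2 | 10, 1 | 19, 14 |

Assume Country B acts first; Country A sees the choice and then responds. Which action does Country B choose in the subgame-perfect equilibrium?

Backward induction with Country B moving first.
- Free → Country A plays T2 (best of 9, 3, 12, 5, 4); Country B gets 10.
- Moderate → Country A plays T3 (best of 0, 17, 17, 18, 10); Country B gets 1.
- High → Country A plays T4 (best of 14, 6, 5, 4, 19); Country B gets 14.
Maximizing over 10, 1, 14, Country B chooses High. Subgame-perfect outcome: (T4, High) with payoffs (19, 14).

High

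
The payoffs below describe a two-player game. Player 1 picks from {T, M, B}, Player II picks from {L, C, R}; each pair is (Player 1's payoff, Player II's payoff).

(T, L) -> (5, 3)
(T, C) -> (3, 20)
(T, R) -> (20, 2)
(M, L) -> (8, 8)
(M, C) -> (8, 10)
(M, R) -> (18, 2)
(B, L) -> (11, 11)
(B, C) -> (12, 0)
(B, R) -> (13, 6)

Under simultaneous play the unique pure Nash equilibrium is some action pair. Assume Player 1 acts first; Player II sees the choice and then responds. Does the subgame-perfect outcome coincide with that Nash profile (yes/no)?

yes

Solve by backward induction (Player 1 leads).
- T: BR = C, leader payoff 3.
- M: BR = C, leader payoff 8.
- B: BR = L, leader payoff 11.
Among 3, 8, 11, the best is 11 at B. Subgame-perfect outcome: (B, L) with payoffs (11, 11).
Under simultaneous play:
Player 1's best replies: L→B; C→B; R→T.
Player II's best replies: T→C; M→C; B→L.
Only (B, L) has each player best-responding; Nash payoffs (11, 11).
Sequential outcome (B, L) coincides with the Nash profile (B, L).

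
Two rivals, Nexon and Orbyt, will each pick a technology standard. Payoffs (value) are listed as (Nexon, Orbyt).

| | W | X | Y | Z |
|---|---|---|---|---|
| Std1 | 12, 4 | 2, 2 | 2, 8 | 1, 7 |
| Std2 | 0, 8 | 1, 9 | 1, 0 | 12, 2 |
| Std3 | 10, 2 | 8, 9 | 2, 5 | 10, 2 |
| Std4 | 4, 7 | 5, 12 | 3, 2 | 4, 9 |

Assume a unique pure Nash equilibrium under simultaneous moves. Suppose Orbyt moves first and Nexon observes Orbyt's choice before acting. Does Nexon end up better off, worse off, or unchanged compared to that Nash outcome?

Nexon best-responds to each possible Orbyt move:
- W: Nexon compares 12, 0, 10, 4 and picks Std1; Orbyt would get 4.
- X: Nexon compares 2, 1, 8, 5 and picks Std3; Orbyt would get 9.
- Y: Nexon compares 2, 1, 2, 3 and picks Std4; Orbyt would get 2.
- Z: Nexon compares 1, 12, 10, 4 and picks Std2; Orbyt would get 2.
Orbyt's induced payoffs are 4, 9, 2, 2, so Orbyt commits to X. Subgame-perfect outcome: (Std3, X) with payoffs (8, 9).
For the simultaneous game, intersect best replies.
Nexon's best replies: W→Std1; X→Std3; Y→Std4; Z→Std2.
Orbyt's best replies: Std1→Y; Std2→X; Std3→X; Std4→X.
The unique mutual best reply is (Std3, X), giving (8, 9).
Nexon earns 8 sequentially versus 8 at the Nash outcome: unchanged.

unchanged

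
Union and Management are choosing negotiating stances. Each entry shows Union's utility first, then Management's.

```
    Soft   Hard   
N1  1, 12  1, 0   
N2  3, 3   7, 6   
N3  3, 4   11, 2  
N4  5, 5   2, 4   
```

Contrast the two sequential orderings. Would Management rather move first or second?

If Union leads: Management's best replies are N1→Soft, N2→Hard, N3→Soft, N4→Soft; Union's induced payoffs 1, 7, 3, 5; outcome (N2, Hard), payoffs (7, 6).
If Management leads: Union's best replies are Soft→N4, Hard→N3; Management's induced payoffs 5, 2; outcome (N4, Soft), payoffs (5, 5).
Management gets 5 moving first and 6 moving second, so Management prefers to move second.

second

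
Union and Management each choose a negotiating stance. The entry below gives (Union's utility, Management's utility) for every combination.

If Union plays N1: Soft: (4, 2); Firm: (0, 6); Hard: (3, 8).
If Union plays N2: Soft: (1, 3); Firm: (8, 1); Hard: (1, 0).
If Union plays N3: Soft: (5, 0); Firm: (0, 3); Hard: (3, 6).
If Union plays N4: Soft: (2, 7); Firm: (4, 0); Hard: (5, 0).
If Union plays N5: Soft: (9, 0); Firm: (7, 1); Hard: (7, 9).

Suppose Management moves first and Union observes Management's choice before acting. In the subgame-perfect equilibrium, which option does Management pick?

Union best-responds to each possible Management move:
- Soft: Union compares 4, 1, 5, 2, 9 and picks N5; Management would get 0.
- Firm: Union compares 0, 8, 0, 4, 7 and picks N2; Management would get 1.
- Hard: Union compares 3, 1, 3, 5, 7 and picks N5; Management would get 9.
Management's induced payoffs are 0, 1, 9, so Management commits to Hard. Subgame-perfect outcome: (N5, Hard) with payoffs (7, 9).

Hard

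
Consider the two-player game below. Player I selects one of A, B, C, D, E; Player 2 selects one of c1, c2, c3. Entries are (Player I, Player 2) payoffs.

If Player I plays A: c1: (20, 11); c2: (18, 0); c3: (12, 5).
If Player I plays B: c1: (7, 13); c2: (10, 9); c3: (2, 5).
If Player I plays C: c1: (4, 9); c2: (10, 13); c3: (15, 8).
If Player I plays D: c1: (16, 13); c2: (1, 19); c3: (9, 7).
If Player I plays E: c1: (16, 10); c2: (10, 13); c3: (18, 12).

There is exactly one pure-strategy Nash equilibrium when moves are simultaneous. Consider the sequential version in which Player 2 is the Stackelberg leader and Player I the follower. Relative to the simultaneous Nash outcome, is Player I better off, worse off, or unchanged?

worse off

Player I best-responds to each possible Player 2 move:
- c1: BR = A, leader payoff 11.
- c2: BR = A, leader payoff 0.
- c3: BR = E, leader payoff 12.
Player 2's induced payoffs are 11, 0, 12, so Player 2 commits to c3. Subgame-perfect outcome: (E, c3) with payoffs (18, 12).
Under simultaneous play:
Player I's best replies: c1→A; c2→A; c3→E.
Player 2's best replies: A→c1; B→c1; C→c2; D→c2; E→c2.
The unique mutual best reply is (A, c1), giving (20, 11).
Player I earns 18 sequentially versus 20 at the Nash outcome: worse off.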